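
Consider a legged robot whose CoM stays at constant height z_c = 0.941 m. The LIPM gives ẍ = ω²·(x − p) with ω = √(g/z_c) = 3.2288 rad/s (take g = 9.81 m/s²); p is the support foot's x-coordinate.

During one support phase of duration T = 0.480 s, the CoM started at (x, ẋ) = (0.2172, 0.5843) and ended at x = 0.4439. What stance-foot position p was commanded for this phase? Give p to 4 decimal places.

p = 0.3406

ωT = 3.2288·0.480 = 1.549824; cosh(ωT) = 2.461463, sinh(ωT) = 2.249178
x(T) = p + (x₀−p)·cosh(ωT) + (ẋ₀/ω)·sinh(ωT) ⇒ p·(1 − cosh) = x(T) − x₀·cosh − (ẋ₀/ω)·sinh
numerator   = 0.4439 − (0.2172)·2.461463 − (0.5843/3.2288)·2.249178 = -0.497752
denominator = 1 − 2.461463 = -1.461463
p = -0.497752 / -1.461463 = 0.3406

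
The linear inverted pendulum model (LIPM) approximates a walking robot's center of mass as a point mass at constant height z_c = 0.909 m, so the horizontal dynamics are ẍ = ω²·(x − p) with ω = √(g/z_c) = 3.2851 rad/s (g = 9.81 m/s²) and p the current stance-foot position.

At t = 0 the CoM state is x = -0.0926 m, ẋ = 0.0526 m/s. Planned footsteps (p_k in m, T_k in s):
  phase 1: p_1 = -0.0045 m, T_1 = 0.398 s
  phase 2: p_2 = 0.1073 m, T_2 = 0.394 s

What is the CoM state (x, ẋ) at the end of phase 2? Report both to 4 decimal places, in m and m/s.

phase 1: p=-0.0045, T=0.398, ωT=1.307470, cosh=1.983656, sinh=1.713152; start (x,ẋ)=(-0.092600, 0.052600) → end (x,ẋ)=(-0.151830, -0.391476)
phase 2: p=0.1073, T=0.394, ωT=1.294329, cosh=1.961315, sinh=1.687233; start (x,ẋ)=(-0.151830, -0.391476) → end (x,ẋ)=(-0.601997, -2.204093)

x = -0.6020, ẋ = -2.2041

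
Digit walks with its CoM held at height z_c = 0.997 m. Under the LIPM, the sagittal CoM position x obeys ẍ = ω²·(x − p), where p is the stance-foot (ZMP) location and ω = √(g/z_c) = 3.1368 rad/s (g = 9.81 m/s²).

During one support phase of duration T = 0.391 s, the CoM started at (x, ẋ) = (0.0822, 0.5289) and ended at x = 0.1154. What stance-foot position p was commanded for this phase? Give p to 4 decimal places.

ωT = 3.1368·0.391 = 1.226489; cosh(ωT) = 1.851279, sinh(ωT) = 1.557959
x(T) = p + (x₀−p)·cosh(ωT) + (ẋ₀/ω)·sinh(ωT) ⇒ p·(1 − cosh) = x(T) − x₀·cosh − (ẋ₀/ω)·sinh
numerator   = 0.1154 − (0.0822)·1.851279 − (0.5289/3.1368)·1.557959 = -0.299465
denominator = 1 − 1.851279 = -0.851279
p = -0.299465 / -0.851279 = 0.3518

p = 0.3518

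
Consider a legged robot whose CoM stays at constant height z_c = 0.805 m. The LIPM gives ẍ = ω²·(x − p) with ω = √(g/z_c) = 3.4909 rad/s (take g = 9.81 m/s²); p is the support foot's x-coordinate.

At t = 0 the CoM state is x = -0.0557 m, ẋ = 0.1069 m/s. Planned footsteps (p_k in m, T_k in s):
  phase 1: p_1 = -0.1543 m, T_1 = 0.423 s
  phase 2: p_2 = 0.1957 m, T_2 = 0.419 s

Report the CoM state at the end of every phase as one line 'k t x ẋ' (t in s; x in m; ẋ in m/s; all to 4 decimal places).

phase 1: p=-0.1543, T=0.423, ωT=1.476651, cosh=2.303329, sinh=2.074928; start (x,ẋ)=(-0.055700, 0.106900) → end (x,ẋ)=(0.136348, 0.960422)
phase 2: p=0.1957, T=0.419, ωT=1.462687, cosh=2.274579, sinh=2.042966; start (x,ẋ)=(0.136348, 0.960422) → end (x,ẋ)=(0.622762, 1.761267)

1 0.4230 0.1363 0.9604
2 0.8420 0.6228 1.7613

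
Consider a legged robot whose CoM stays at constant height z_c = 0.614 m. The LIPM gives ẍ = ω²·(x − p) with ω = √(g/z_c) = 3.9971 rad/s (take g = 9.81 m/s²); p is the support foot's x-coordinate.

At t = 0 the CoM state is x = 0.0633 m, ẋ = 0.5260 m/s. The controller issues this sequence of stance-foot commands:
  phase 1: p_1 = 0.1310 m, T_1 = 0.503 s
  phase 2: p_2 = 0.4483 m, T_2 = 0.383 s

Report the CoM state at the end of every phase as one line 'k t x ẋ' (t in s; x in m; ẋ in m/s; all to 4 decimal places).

1 0.5030 0.3562 1.0069
2 0.8860 0.7805 1.6252

phase 1: p=0.1310, T=0.503, ωT=2.010541, cosh=3.800637, sinh=3.666721; start (x,ẋ)=(0.063300, 0.526000) → end (x,ẋ)=(0.356221, 1.006907)
phase 2: p=0.4483, T=0.383, ωT=1.530889, cosh=2.419314, sinh=2.202971; start (x,ẋ)=(0.356221, 1.006907) → end (x,ẋ)=(0.780480, 1.625219)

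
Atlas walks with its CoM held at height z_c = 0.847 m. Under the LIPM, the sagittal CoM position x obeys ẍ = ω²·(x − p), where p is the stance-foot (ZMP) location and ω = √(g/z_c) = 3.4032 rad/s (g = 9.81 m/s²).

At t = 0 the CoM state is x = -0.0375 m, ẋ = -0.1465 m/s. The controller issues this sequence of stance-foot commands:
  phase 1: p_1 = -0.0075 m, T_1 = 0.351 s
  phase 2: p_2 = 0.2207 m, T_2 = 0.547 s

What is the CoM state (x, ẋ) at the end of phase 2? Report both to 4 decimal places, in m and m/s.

phase 1: p=-0.0075, T=0.351, ωT=1.194523, cosh=1.802416, sinh=1.499567; start (x,ẋ)=(-0.037500, -0.146500) → end (x,ẋ)=(-0.126125, -0.417154)
phase 2: p=0.2207, T=0.547, ωT=1.861550, cosh=3.294568, sinh=3.139136; start (x,ẋ)=(-0.126125, -0.417154) → end (x,ẋ)=(-1.306725, -5.079515)

x = -1.3067, ẋ = -5.0795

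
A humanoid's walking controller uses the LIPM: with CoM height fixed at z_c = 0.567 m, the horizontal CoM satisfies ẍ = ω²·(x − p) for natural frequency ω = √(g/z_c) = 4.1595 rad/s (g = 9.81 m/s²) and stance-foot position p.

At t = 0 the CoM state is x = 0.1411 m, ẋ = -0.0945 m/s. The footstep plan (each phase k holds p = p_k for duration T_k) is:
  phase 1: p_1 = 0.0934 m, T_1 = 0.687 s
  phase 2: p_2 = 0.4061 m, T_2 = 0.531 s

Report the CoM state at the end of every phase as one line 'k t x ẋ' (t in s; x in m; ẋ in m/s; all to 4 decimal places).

1 0.6870 0.3130 0.8966
2 1.2180 0.9465 2.3889

phase 1: p=0.0934, T=0.687, ωT=2.857577, cosh=8.738334, sinh=8.680926; start (x,ẋ)=(0.141100, -0.094500) → end (x,ẋ)=(0.312996, 0.896594)
phase 2: p=0.4061, T=0.531, ωT=2.208695, cosh=4.606834, sinh=4.496990; start (x,ẋ)=(0.312996, 0.896594) → end (x,ẋ)=(0.946526, 2.388926)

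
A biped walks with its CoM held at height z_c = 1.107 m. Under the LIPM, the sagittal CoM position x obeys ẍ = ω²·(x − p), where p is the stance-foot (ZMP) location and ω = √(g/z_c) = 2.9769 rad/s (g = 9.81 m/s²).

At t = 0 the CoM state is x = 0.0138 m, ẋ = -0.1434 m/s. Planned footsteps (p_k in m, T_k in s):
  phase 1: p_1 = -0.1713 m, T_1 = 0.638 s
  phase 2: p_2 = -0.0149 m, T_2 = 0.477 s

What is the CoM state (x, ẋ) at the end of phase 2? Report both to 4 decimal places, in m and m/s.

x = 1.5392, ẋ = 4.7139

phase 1: p=-0.1713, T=0.638, ωT=1.899262, cosh=3.415321, sinh=3.265642; start (x,ẋ)=(0.013800, -0.143400) → end (x,ẋ)=(0.303567, 1.309691)
phase 2: p=-0.0149, T=0.477, ωT=1.419981, cosh=2.189381, sinh=1.947662; start (x,ẋ)=(0.303567, 1.309691) → end (x,ẋ)=(1.539222, 4.713882)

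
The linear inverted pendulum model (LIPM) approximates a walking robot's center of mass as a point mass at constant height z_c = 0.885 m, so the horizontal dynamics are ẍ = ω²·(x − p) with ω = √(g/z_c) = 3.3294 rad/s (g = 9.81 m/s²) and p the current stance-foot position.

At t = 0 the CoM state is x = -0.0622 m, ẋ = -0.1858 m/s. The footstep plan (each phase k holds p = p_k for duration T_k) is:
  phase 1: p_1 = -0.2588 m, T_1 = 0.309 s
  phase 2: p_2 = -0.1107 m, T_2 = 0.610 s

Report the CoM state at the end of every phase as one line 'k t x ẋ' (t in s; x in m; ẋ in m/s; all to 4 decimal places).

1 0.3090 -0.0167 0.5055
2 0.9190 0.8221 3.1310

phase 1: p=-0.2588, T=0.309, ωT=1.028785, cosh=1.577552, sinh=1.220111; start (x,ẋ)=(-0.062200, -0.185800) → end (x,ẋ)=(-0.016743, 0.505527)
phase 2: p=-0.1107, T=0.610, ωT=2.030934, cosh=3.876207, sinh=3.744994; start (x,ẋ)=(-0.016743, 0.505527) → end (x,ẋ)=(0.822128, 3.131043)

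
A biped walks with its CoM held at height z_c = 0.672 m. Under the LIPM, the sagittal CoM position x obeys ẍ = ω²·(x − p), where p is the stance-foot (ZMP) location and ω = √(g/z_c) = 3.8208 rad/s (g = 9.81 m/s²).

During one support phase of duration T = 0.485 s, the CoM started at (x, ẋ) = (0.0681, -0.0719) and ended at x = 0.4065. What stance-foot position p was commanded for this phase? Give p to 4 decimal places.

p = -0.1069

ωT = 3.8208·0.485 = 1.853088; cosh(ωT) = 3.268121, sinh(ωT) = 3.111368
x(T) = p + (x₀−p)·cosh(ωT) + (ẋ₀/ω)·sinh(ωT) ⇒ p·(1 − cosh) = x(T) − x₀·cosh − (ẋ₀/ω)·sinh
numerator   = 0.4065 − (0.0681)·3.268121 − (-0.0719/3.8208)·3.111368 = 0.242491
denominator = 1 − 3.268121 = -2.268121
p = 0.242491 / -2.268121 = -0.1069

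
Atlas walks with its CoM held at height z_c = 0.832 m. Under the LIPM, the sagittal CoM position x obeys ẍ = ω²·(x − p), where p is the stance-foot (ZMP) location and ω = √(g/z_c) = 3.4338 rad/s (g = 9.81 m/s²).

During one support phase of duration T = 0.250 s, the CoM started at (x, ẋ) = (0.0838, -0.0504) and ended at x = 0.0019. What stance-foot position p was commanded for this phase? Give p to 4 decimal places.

p = 0.2566

ωT = 3.4338·0.250 = 0.858450; cosh(ωT) = 1.391660, sinh(ωT) = 0.967841
x(T) = p + (x₀−p)·cosh(ωT) + (ẋ₀/ω)·sinh(ωT) ⇒ p·(1 − cosh) = x(T) − x₀·cosh − (ẋ₀/ω)·sinh
numerator   = 0.0019 − (0.0838)·1.391660 − (-0.0504/3.4338)·0.967841 = -0.100515
denominator = 1 − 1.391660 = -0.391660
p = -0.100515 / -0.391660 = 0.2566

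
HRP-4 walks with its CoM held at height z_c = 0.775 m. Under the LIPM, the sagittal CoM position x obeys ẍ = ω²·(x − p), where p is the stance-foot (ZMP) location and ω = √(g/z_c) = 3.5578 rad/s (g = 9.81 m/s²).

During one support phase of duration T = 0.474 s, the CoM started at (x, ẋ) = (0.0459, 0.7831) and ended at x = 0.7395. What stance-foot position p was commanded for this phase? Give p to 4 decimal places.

ωT = 3.5578·0.474 = 1.686397; cosh(ωT) = 2.792588, sinh(ωT) = 2.607403
x(T) = p + (x₀−p)·cosh(ωT) + (ẋ₀/ω)·sinh(ωT) ⇒ p·(1 − cosh) = x(T) − x₀·cosh − (ẋ₀/ω)·sinh
numerator   = 0.7395 − (0.0459)·2.792588 − (0.7831/3.5578)·2.607403 = 0.037410
denominator = 1 − 2.792588 = -1.792588
p = 0.037410 / -1.792588 = -0.0209

p = -0.0209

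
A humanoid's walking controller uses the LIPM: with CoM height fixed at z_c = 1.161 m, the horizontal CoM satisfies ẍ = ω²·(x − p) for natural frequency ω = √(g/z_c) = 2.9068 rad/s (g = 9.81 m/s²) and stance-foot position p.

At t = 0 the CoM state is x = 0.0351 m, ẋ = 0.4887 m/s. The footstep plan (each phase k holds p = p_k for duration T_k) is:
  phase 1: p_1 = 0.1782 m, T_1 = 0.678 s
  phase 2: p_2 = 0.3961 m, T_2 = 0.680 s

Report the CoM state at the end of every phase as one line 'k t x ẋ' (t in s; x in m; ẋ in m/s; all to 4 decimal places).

phase 1: p=0.1782, T=0.678, ωT=1.970810, cosh=3.657917, sinh=3.518573; start (x,ẋ)=(0.035100, 0.488700) → end (x,ẋ)=(0.246305, 0.324028)
phase 2: p=0.3961, T=0.680, ωT=1.976624, cosh=3.678434, sinh=3.539898; start (x,ẋ)=(0.246305, 0.324028) → end (x,ẋ)=(0.239690, -0.349441)

1 0.6780 0.2463 0.3240
2 1.3580 0.2397 -0.3494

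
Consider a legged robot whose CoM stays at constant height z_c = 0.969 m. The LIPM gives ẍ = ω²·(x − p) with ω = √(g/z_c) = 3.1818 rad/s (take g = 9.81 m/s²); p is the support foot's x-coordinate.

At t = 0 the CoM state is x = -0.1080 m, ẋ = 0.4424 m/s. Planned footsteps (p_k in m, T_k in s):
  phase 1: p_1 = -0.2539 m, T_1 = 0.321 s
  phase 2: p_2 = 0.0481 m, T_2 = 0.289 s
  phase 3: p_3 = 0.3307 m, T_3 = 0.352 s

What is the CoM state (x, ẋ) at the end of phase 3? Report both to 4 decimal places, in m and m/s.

phase 1: p=-0.2539, T=0.321, ωT=1.021358, cosh=1.568534, sinh=1.208429; start (x,ẋ)=(-0.108000, 0.442400) → end (x,ẋ)=(0.142970, 1.254902)
phase 2: p=0.0481, T=0.289, ωT=0.919540, cosh=1.453420, sinh=1.054717; start (x,ẋ)=(0.142970, 1.254902) → end (x,ẋ)=(0.601966, 2.142273)
phase 3: p=0.3307, T=0.352, ωT=1.119994, cosh=1.695558, sinh=1.369276; start (x,ẋ)=(0.601966, 2.142273) → end (x,ẋ)=(1.712568, 4.814192)

x = 1.7126, ẋ = 4.8142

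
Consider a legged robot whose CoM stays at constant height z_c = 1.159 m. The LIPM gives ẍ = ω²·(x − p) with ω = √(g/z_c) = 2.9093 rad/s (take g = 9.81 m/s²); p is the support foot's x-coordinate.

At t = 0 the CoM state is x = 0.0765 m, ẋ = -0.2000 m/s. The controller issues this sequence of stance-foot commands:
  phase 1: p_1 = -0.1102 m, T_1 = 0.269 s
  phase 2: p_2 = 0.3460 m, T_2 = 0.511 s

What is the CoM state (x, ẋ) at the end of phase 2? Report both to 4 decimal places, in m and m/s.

x = -0.1307, ẋ = -1.1634

phase 1: p=-0.1102, T=0.269, ωT=0.782602, cosh=1.322185, sinh=0.864970; start (x,ẋ)=(0.076500, -0.200000) → end (x,ẋ)=(0.077190, 0.205386)
phase 2: p=0.3460, T=0.511, ωT=1.486652, cosh=2.324197, sinh=2.098069; start (x,ẋ)=(0.077190, 0.205386) → end (x,ẋ)=(-0.130653, -1.163439)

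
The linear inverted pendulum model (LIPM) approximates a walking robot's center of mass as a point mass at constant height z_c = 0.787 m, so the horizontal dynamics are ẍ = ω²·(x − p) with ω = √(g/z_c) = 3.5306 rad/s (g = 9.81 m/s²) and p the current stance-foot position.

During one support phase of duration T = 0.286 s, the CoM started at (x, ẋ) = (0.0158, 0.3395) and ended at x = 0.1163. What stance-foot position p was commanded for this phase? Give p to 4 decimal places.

ωT = 3.5306·0.286 = 1.009752; cosh(ωT) = 1.554614, sinh(ωT) = 1.190305
x(T) = p + (x₀−p)·cosh(ωT) + (ẋ₀/ω)·sinh(ωT) ⇒ p·(1 − cosh) = x(T) − x₀·cosh − (ẋ₀/ω)·sinh
numerator   = 0.1163 − (0.0158)·1.554614 − (0.3395/3.5306)·1.190305 = -0.022722
denominator = 1 − 1.554614 = -0.554614
p = -0.022722 / -0.554614 = 0.0410

p = 0.0410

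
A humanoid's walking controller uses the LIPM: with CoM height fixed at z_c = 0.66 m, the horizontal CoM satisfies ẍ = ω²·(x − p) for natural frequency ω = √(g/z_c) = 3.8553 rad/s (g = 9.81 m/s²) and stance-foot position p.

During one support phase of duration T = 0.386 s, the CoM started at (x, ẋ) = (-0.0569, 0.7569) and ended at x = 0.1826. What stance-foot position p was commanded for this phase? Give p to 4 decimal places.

p = 0.0735

ωT = 3.8553·0.386 = 1.488146; cosh(ωT) = 2.327333, sinh(ωT) = 2.101542
x(T) = p + (x₀−p)·cosh(ωT) + (ẋ₀/ω)·sinh(ωT) ⇒ p·(1 − cosh) = x(T) − x₀·cosh − (ẋ₀/ω)·sinh
numerator   = 0.1826 − (-0.0569)·2.327333 − (0.7569/3.8553)·2.101542 = -0.097565
denominator = 1 − 2.327333 = -1.327333
p = -0.097565 / -1.327333 = 0.0735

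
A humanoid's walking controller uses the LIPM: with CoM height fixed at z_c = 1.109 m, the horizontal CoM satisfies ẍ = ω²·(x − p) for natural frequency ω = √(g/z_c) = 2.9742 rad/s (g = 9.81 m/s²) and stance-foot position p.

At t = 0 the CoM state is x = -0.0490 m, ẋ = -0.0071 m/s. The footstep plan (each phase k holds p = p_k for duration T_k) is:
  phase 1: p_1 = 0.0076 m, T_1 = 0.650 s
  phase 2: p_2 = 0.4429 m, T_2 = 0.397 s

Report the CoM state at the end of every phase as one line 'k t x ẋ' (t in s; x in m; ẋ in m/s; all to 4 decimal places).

1 0.6500 -0.2002 -0.5946
2 1.0470 -0.9979 -3.8806

phase 1: p=0.0076, T=0.650, ωT=1.933230, cosh=3.528240, sinh=3.383560; start (x,ẋ)=(-0.049000, -0.007100) → end (x,ẋ)=(-0.200176, -0.594638)
phase 2: p=0.4429, T=0.397, ωT=1.180757, cosh=1.781943, sinh=1.474897; start (x,ẋ)=(-0.200176, -0.594638) → end (x,ẋ)=(-0.997903, -3.880551)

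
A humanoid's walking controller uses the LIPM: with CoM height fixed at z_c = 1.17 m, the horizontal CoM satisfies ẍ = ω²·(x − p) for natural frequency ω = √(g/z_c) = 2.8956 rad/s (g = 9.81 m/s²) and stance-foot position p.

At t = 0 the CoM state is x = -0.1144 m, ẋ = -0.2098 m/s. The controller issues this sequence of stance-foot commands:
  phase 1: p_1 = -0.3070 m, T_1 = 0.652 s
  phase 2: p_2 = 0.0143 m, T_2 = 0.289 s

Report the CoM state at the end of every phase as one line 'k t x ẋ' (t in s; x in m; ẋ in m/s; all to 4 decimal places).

phase 1: p=-0.3070, T=0.652, ωT=1.887931, cosh=3.378537, sinh=3.227152; start (x,ẋ)=(-0.114400, -0.209800) → end (x,ẋ)=(0.109884, 1.090942)
phase 2: p=0.0143, T=0.289, ωT=0.836828, cosh=1.371057, sinh=0.937975; start (x,ẋ)=(0.109884, 1.090942) → end (x,ẋ)=(0.498741, 1.755348)

1 0.6520 0.1099 1.0909
2 0.9410 0.4987 1.7553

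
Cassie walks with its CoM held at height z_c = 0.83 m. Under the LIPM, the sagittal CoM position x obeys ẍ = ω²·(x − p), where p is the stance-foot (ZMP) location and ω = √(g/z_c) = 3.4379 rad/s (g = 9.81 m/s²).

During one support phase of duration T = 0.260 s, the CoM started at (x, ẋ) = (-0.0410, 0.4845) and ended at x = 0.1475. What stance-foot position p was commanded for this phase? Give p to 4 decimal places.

p = -0.1466

ωT = 3.4379·0.260 = 0.893854; cosh(ωT) = 1.426804, sinh(ωT) = 1.017728
x(T) = p + (x₀−p)·cosh(ωT) + (ẋ₀/ω)·sinh(ωT) ⇒ p·(1 − cosh) = x(T) − x₀·cosh − (ẋ₀/ω)·sinh
numerator   = 0.1475 − (-0.0410)·1.426804 − (0.4845/3.4379)·1.017728 = 0.062571
denominator = 1 − 1.426804 = -0.426804
p = 0.062571 / -0.426804 = -0.1466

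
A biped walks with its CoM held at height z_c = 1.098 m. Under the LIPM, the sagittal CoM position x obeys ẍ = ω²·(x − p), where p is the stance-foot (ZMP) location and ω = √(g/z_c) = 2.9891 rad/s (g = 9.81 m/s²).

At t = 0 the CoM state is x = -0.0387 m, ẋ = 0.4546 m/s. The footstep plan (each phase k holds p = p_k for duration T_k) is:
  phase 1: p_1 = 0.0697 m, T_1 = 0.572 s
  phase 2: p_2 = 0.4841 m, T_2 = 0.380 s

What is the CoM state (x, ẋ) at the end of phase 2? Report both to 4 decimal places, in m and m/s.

phase 1: p=0.0697, T=0.572, ωT=1.709765, cosh=2.854286, sinh=2.673378; start (x,ẋ)=(-0.038700, 0.454600) → end (x,ẋ)=(0.166878, 0.431335)
phase 2: p=0.4841, T=0.380, ωT=1.135858, cosh=1.717495, sinh=1.396349; start (x,ẋ)=(0.166878, 0.431335) → end (x,ẋ)=(0.140770, -0.583212)

x = 0.1408, ẋ = -0.5832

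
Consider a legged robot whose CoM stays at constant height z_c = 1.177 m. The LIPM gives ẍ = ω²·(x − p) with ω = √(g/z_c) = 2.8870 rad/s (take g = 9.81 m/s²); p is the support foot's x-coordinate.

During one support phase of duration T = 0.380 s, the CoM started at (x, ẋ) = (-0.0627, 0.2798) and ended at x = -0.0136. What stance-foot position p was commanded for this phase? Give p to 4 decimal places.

ωT = 2.8870·0.380 = 1.097060; cosh(ωT) = 1.664599, sinh(ωT) = 1.330748
x(T) = p + (x₀−p)·cosh(ωT) + (ẋ₀/ω)·sinh(ωT) ⇒ p·(1 − cosh) = x(T) − x₀·cosh − (ẋ₀/ω)·sinh
numerator   = -0.0136 − (-0.0627)·1.664599 − (0.2798/2.8870)·1.330748 = -0.038202
denominator = 1 − 1.664599 = -0.664599
p = -0.038202 / -0.664599 = 0.0575

p = 0.0575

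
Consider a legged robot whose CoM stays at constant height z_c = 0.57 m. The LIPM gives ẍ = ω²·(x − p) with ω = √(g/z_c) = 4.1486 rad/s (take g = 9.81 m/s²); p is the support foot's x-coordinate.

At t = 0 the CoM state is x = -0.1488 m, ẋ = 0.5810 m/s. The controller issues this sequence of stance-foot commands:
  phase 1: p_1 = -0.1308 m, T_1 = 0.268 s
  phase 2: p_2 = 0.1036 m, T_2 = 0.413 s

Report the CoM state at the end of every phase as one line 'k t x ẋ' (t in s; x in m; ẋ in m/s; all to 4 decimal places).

1 0.2680 0.0287 0.8774
2 0.6810 0.4567 1.6791

phase 1: p=-0.1308, T=0.268, ωT=1.111825, cosh=1.684429, sinh=1.355471; start (x,ẋ)=(-0.148800, 0.581000) → end (x,ẋ)=(0.028710, 0.877434)
phase 2: p=0.1036, T=0.413, ωT=1.713372, cosh=2.863946, sinh=2.683689; start (x,ẋ)=(0.028710, 0.877434) → end (x,ẋ)=(0.456723, 1.679135)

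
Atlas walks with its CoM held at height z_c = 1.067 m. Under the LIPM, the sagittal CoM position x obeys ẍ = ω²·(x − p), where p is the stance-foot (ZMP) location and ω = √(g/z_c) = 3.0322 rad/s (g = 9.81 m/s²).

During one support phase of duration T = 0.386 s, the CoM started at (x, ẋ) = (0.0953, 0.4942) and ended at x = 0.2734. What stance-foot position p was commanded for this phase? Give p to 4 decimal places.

p = 0.1726

ωT = 3.0322·0.386 = 1.170429; cosh(ωT) = 1.766805, sinh(ωT) = 1.456571
x(T) = p + (x₀−p)·cosh(ωT) + (ẋ₀/ω)·sinh(ωT) ⇒ p·(1 − cosh) = x(T) − x₀·cosh − (ẋ₀/ω)·sinh
numerator   = 0.2734 − (0.0953)·1.766805 − (0.4942/3.0322)·1.456571 = -0.132374
denominator = 1 − 1.766805 = -0.766805
p = -0.132374 / -0.766805 = 0.1726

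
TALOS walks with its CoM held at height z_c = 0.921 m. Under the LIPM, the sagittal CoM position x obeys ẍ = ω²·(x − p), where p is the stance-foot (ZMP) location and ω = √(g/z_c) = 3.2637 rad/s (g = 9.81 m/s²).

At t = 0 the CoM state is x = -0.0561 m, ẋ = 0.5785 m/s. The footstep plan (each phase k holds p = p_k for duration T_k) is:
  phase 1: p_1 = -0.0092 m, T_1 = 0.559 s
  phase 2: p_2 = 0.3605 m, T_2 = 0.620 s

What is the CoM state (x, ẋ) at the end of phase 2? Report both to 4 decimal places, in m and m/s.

x = 1.9918, ẋ = 5.4990

phase 1: p=-0.0092, T=0.559, ωT=1.824408, cosh=3.180219, sinh=3.018906; start (x,ẋ)=(-0.056100, 0.578500) → end (x,ẋ)=(0.376757, 1.377660)
phase 2: p=0.3605, T=0.620, ωT=2.023494, cosh=3.848451, sinh=3.716259; start (x,ẋ)=(0.376757, 1.377660) → end (x,ẋ)=(1.991758, 5.499041)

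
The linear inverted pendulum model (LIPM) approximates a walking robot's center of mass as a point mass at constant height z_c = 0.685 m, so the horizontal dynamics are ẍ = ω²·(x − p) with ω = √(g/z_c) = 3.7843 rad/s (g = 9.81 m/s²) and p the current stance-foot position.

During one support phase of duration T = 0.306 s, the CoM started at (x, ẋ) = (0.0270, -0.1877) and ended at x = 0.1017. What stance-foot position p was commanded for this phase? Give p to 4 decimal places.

p = -0.1678

ωT = 3.7843·0.306 = 1.157996; cosh(ωT) = 1.748831, sinh(ωT) = 1.434716
x(T) = p + (x₀−p)·cosh(ωT) + (ẋ₀/ω)·sinh(ωT) ⇒ p·(1 − cosh) = x(T) − x₀·cosh − (ẋ₀/ω)·sinh
numerator   = 0.1017 − (0.0270)·1.748831 − (-0.1877/3.7843)·1.434716 = 0.125643
denominator = 1 − 1.748831 = -0.748831
p = 0.125643 / -0.748831 = -0.1678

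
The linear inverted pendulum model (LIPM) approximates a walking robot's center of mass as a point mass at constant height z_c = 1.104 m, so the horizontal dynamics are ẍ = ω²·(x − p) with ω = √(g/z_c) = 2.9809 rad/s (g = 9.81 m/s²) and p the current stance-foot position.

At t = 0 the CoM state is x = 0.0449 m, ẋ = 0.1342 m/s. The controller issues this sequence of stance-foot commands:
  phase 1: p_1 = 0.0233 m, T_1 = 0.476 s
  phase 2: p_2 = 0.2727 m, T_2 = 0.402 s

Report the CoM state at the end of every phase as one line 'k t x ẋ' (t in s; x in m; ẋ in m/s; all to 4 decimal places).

1 0.4760 0.1581 0.4188
2 0.8780 0.2772 0.2427

phase 1: p=0.0233, T=0.476, ωT=1.418908, cosh=2.187292, sinh=1.945314; start (x,ẋ)=(0.044900, 0.134200) → end (x,ẋ)=(0.158123, 0.418788)
phase 2: p=0.2727, T=0.402, ωT=1.198322, cosh=1.808125, sinh=1.506425; start (x,ẋ)=(0.158123, 0.418788) → end (x,ẋ)=(0.277170, 0.242716)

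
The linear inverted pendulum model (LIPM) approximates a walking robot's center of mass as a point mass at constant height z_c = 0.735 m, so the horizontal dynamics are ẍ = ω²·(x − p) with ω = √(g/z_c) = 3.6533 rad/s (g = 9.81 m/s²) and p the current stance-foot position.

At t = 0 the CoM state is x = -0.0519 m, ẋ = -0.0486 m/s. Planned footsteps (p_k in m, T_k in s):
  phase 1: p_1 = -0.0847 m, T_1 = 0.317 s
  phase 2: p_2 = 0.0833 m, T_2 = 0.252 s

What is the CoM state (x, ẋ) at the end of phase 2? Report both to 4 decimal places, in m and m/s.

x = -0.0803, ẋ = -0.3741

phase 1: p=-0.0847, T=0.317, ωT=1.158096, cosh=1.748975, sinh=1.434891; start (x,ẋ)=(-0.051900, -0.048600) → end (x,ẋ)=(-0.046422, 0.086940)
phase 2: p=0.0833, T=0.252, ωT=0.920632, cosh=1.454572, sinh=1.056304; start (x,ẋ)=(-0.046422, 0.086940) → end (x,ẋ)=(-0.080252, -0.374136)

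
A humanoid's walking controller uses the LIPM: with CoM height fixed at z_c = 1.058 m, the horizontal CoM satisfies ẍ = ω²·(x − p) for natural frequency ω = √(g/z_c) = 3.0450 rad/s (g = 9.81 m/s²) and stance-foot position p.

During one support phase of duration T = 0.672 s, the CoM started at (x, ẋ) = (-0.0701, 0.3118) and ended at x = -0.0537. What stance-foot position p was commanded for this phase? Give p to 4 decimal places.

p = 0.0571

ωT = 3.0450·0.672 = 2.046240; cosh(ωT) = 3.933984, sinh(ωT) = 3.804764
x(T) = p + (x₀−p)·cosh(ωT) + (ẋ₀/ω)·sinh(ωT) ⇒ p·(1 − cosh) = x(T) − x₀·cosh − (ẋ₀/ω)·sinh
numerator   = -0.0537 − (-0.0701)·3.933984 − (0.3118/3.0450)·3.804764 = -0.167526
denominator = 1 − 3.933984 = -2.933984
p = -0.167526 / -2.933984 = 0.0571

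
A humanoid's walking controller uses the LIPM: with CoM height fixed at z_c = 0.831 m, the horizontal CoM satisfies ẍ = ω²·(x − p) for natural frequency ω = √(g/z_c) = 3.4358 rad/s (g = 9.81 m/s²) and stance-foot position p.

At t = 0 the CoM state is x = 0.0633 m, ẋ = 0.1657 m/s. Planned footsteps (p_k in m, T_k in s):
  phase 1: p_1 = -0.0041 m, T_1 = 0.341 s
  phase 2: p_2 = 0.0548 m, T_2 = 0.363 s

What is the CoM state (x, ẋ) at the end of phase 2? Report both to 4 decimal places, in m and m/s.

phase 1: p=-0.0041, T=0.341, ωT=1.171608, cosh=1.768523, sinh=1.458654; start (x,ẋ)=(0.063300, 0.165700) → end (x,ẋ)=(0.185446, 0.630829)
phase 2: p=0.0548, T=0.363, ωT=1.247195, cosh=1.883939, sinh=1.596629; start (x,ẋ)=(0.185446, 0.630829) → end (x,ẋ)=(0.594077, 1.905126)

x = 0.5941, ẋ = 1.9051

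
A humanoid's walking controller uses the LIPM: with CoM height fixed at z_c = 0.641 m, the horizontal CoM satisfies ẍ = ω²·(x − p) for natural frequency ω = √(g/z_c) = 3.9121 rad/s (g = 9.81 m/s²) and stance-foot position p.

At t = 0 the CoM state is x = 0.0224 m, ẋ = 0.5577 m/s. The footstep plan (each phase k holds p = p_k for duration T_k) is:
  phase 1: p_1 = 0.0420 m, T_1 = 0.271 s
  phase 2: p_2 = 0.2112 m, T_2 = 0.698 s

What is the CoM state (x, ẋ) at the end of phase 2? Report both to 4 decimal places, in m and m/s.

x = 1.6289, ẋ = 5.6038

phase 1: p=0.0420, T=0.271, ωT=1.060179, cosh=1.616641, sinh=1.270247; start (x,ẋ)=(0.022400, 0.557700) → end (x,ẋ)=(0.191397, 0.804202)
phase 2: p=0.2112, T=0.698, ωT=2.730646, cosh=7.703985, sinh=7.638808; start (x,ẋ)=(0.191397, 0.804202) → end (x,ẋ)=(1.628933, 5.603779)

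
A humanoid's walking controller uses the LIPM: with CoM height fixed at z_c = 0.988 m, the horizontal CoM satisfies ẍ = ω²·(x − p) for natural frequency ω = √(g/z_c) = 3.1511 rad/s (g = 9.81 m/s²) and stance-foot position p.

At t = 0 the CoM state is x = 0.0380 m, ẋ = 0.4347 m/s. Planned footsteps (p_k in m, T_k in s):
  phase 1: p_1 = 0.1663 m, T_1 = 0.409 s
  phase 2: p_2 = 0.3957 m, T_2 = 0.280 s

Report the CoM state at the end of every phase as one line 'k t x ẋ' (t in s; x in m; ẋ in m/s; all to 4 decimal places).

1 0.4090 0.1471 0.1708
2 0.6890 0.0982 -0.5426

phase 1: p=0.1663, T=0.409, ωT=1.288800, cosh=1.952015, sinh=1.676414; start (x,ẋ)=(0.038000, 0.434700) → end (x,ẋ)=(0.147121, 0.170790)
phase 2: p=0.3957, T=0.280, ωT=0.882308, cosh=1.415149, sinh=1.001322; start (x,ẋ)=(0.147121, 0.170790) → end (x,ẋ)=(0.098195, -0.542640)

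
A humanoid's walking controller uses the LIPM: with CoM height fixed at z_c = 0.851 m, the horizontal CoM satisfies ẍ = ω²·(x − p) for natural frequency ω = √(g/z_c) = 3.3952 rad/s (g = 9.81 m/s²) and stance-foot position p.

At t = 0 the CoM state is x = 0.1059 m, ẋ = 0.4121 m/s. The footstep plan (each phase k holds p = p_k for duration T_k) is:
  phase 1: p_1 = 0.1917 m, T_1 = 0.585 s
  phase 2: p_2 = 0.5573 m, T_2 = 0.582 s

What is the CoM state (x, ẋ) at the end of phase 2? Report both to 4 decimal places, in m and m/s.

phase 1: p=0.1917, T=0.585, ωT=1.986192, cosh=3.712473, sinh=3.575256; start (x,ẋ)=(0.105900, 0.412100) → end (x,ẋ)=(0.307125, 0.488409)
phase 2: p=0.5573, T=0.582, ωT=1.976006, cosh=3.676249, sinh=3.537627; start (x,ẋ)=(0.307125, 0.488409) → end (x,ẋ)=(0.146490, -1.209333)

x = 0.1465, ẋ = -1.2093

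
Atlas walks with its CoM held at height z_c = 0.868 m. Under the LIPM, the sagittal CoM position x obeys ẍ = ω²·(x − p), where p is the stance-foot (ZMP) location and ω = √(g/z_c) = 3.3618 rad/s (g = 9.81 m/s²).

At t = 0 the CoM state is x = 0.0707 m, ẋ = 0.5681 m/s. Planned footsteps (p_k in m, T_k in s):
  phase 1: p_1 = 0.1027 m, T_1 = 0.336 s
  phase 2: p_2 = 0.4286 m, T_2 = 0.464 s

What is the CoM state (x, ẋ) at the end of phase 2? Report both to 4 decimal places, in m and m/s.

x = 0.6206, ẋ = 0.9217

phase 1: p=0.1027, T=0.336, ωT=1.129565, cosh=1.708742, sinh=1.385568; start (x,ẋ)=(0.070700, 0.568100) → end (x,ẋ)=(0.282163, 0.821680)
phase 2: p=0.4286, T=0.464, ωT=1.559875, cosh=2.484195, sinh=2.274033; start (x,ẋ)=(0.282163, 0.821680) → end (x,ẋ)=(0.620634, 0.921726)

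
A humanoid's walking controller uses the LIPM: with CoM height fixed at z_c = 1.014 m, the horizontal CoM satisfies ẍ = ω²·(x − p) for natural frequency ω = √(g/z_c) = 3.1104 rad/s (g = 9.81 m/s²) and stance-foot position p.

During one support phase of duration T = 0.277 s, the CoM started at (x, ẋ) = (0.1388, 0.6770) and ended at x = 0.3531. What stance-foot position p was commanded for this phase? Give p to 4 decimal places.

p = 0.1320

ωT = 3.1104·0.277 = 0.861581; cosh(ωT) = 1.394697, sinh(ωT) = 0.972203
x(T) = p + (x₀−p)·cosh(ωT) + (ẋ₀/ω)·sinh(ωT) ⇒ p·(1 − cosh) = x(T) − x₀·cosh − (ẋ₀/ω)·sinh
numerator   = 0.3531 − (0.1388)·1.394697 − (0.6770/3.1104)·0.972203 = -0.052091
denominator = 1 − 1.394697 = -0.394697
p = -0.052091 / -0.394697 = 0.1320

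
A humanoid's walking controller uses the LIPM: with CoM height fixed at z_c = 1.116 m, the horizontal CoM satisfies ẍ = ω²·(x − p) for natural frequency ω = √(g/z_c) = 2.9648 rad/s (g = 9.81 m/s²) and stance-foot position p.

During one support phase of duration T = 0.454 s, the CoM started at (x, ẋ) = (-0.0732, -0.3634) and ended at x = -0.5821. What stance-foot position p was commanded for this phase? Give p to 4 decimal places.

ωT = 2.9648·0.454 = 1.346019; cosh(ωT) = 2.051187, sinh(ωT) = 1.790913
x(T) = p + (x₀−p)·cosh(ωT) + (ẋ₀/ω)·sinh(ωT) ⇒ p·(1 − cosh) = x(T) − x₀·cosh − (ẋ₀/ω)·sinh
numerator   = -0.5821 − (-0.0732)·2.051187 − (-0.3634/2.9648)·1.790913 = -0.212438
denominator = 1 − 2.051187 = -1.051187
p = -0.212438 / -1.051187 = 0.2021

p = 0.2021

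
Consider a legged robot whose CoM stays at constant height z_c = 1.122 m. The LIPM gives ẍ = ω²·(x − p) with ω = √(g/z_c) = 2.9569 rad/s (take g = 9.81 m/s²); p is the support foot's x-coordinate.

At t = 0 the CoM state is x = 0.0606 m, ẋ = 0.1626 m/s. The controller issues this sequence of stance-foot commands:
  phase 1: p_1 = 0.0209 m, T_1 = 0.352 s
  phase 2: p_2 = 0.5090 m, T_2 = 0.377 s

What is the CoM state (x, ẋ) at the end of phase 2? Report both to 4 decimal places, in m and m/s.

phase 1: p=0.0209, T=0.352, ωT=1.040829, cosh=1.592362, sinh=1.239200; start (x,ẋ)=(0.060600, 0.162600) → end (x,ẋ)=(0.152260, 0.404387)
phase 2: p=0.5090, T=0.377, ωT=1.114751, cosh=1.688403, sinh=1.360407; start (x,ẋ)=(0.152260, 0.404387) → end (x,ẋ)=(0.092729, -0.752248)

x = 0.0927, ẋ = -0.7522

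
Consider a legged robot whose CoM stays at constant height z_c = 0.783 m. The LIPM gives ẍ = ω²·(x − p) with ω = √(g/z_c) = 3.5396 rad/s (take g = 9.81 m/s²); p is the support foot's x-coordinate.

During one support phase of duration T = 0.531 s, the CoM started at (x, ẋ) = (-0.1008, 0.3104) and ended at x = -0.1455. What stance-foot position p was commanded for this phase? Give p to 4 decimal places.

p = 0.0375

ωT = 3.5396·0.531 = 1.879528; cosh(ωT) = 3.351536, sinh(ωT) = 3.198874
x(T) = p + (x₀−p)·cosh(ωT) + (ẋ₀/ω)·sinh(ωT) ⇒ p·(1 − cosh) = x(T) − x₀·cosh − (ẋ₀/ω)·sinh
numerator   = -0.1455 − (-0.1008)·3.351536 − (0.3104/3.5396)·3.198874 = -0.088186
denominator = 1 − 3.351536 = -2.351536
p = -0.088186 / -2.351536 = 0.0375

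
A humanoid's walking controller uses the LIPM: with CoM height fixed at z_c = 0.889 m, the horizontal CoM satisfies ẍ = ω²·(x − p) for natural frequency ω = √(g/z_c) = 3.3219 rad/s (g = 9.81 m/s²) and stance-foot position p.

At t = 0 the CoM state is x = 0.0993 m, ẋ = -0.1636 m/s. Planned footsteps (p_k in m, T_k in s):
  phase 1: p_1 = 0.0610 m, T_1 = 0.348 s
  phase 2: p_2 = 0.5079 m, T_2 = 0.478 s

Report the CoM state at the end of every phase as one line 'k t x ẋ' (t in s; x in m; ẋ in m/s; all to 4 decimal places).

phase 1: p=0.0610, T=0.348, ωT=1.156021, cosh=1.746001, sinh=1.431265; start (x,ẋ)=(0.099300, -0.163600) → end (x,ẋ)=(0.057384, -0.103548)
phase 2: p=0.5079, T=0.478, ωT=1.587868, cosh=2.548834, sinh=2.344473; start (x,ẋ)=(0.057384, -0.103548) → end (x,ẋ)=(-0.713471, -3.772595)

1 0.3480 0.0574 -0.1035
2 0.8260 -0.7135 -3.7726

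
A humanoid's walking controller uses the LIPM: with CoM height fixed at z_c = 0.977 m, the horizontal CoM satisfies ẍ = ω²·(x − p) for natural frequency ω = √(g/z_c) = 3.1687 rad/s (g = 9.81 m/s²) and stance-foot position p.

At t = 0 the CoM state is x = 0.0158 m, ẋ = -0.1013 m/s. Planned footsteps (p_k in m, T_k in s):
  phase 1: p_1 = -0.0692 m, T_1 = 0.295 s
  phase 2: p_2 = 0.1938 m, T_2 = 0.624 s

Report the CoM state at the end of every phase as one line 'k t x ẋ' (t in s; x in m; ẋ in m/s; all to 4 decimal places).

phase 1: p=-0.0692, T=0.295, ωT=0.934766, cosh=1.469648, sinh=1.076971; start (x,ẋ)=(0.015800, -0.101300) → end (x,ẋ)=(0.021290, 0.141195)
phase 2: p=0.1938, T=0.624, ωT=1.977269, cosh=3.680718, sinh=3.542271; start (x,ẋ)=(0.021290, 0.141195) → end (x,ẋ)=(-0.283317, -1.416615)

1 0.2950 0.0213 0.1412
2 0.9190 -0.2833 -1.4166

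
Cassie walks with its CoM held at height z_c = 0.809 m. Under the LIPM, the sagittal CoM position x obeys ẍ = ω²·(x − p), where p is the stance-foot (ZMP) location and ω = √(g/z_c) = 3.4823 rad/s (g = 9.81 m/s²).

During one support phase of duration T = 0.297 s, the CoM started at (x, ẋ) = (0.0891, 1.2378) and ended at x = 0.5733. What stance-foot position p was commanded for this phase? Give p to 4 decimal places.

p = 0.0079

ωT = 3.4823·0.297 = 1.034243; cosh(ωT) = 1.584236, sinh(ωT) = 1.228740
x(T) = p + (x₀−p)·cosh(ωT) + (ẋ₀/ω)·sinh(ωT) ⇒ p·(1 − cosh) = x(T) − x₀·cosh − (ẋ₀/ω)·sinh
numerator   = 0.5733 − (0.0891)·1.584236 − (1.2378/3.4823)·1.228740 = -0.004617
denominator = 1 − 1.584236 = -0.584236
p = -0.004617 / -0.584236 = 0.0079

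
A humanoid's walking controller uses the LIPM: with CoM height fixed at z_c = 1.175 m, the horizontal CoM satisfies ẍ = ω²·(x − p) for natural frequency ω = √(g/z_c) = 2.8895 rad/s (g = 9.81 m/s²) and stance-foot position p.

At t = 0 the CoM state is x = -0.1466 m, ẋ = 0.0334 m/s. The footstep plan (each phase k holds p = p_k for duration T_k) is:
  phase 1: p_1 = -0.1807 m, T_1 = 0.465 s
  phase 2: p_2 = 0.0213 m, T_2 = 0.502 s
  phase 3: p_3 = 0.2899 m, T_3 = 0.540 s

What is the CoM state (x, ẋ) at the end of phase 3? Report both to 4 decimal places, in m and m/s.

phase 1: p=-0.1807, T=0.465, ωT=1.343618, cosh=2.046892, sinh=1.785992; start (x,ẋ)=(-0.146600, 0.033400) → end (x,ẋ)=(-0.090257, 0.244343)
phase 2: p=0.0213, T=0.502, ωT=1.450529, cosh=2.249908, sinh=2.015462; start (x,ẋ)=(-0.090257, 0.244343) → end (x,ẋ)=(-0.059259, -0.099919)
phase 3: p=0.2899, T=0.540, ωT=1.560330, cosh=2.485229, sinh=2.275163; start (x,ẋ)=(-0.059259, -0.099919) → end (x,ẋ)=(-0.656516, -2.543724)

x = -0.6565, ẋ = -2.5437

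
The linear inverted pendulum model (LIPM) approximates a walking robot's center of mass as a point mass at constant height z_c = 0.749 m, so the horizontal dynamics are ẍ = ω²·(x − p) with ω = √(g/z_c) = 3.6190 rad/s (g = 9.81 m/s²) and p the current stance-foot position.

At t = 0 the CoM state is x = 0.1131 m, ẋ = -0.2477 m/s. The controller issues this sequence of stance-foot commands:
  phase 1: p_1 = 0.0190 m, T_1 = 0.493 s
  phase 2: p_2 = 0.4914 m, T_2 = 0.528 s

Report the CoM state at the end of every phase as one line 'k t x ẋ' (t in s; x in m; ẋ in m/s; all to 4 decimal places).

1 0.4930 0.1090 0.2270
2 1.0210 -0.6217 -3.7899

phase 1: p=0.0190, T=0.493, ωT=1.784167, cosh=3.061277, sinh=2.893340; start (x,ẋ)=(0.113100, -0.247700) → end (x,ẋ)=(0.109033, 0.227043)
phase 2: p=0.4914, T=0.528, ωT=1.910832, cosh=3.453333, sinh=3.305376; start (x,ẋ)=(0.109033, 0.227043) → end (x,ẋ)=(-0.621672, -3.789874)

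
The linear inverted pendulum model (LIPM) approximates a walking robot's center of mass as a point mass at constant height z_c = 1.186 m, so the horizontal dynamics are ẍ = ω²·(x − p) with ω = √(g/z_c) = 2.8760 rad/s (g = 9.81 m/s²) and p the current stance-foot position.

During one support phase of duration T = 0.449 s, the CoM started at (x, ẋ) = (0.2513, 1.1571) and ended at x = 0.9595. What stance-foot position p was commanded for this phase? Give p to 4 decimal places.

ωT = 2.8760·0.449 = 1.291324; cosh(ωT) = 1.956253, sinh(ωT) = 1.681346
x(T) = p + (x₀−p)·cosh(ωT) + (ẋ₀/ω)·sinh(ωT) ⇒ p·(1 − cosh) = x(T) − x₀·cosh − (ẋ₀/ω)·sinh
numerator   = 0.9595 − (0.2513)·1.956253 − (1.1571/2.8760)·1.681346 = -0.208562
denominator = 1 − 1.956253 = -0.956253
p = -0.208562 / -0.956253 = 0.2181

p = 0.2181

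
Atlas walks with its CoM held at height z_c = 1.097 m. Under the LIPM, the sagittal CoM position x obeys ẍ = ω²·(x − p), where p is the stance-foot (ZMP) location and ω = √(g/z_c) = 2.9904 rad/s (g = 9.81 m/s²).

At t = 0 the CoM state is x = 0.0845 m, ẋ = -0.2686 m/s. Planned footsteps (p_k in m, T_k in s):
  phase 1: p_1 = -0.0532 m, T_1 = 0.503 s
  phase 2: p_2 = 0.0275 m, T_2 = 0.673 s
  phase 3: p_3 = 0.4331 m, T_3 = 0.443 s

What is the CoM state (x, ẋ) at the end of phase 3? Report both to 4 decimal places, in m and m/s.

phase 1: p=-0.0532, T=0.503, ωT=1.504171, cosh=2.361312, sinh=2.139110; start (x,ẋ)=(0.084500, -0.268600) → end (x,ẋ)=(0.079816, 0.246590)
phase 2: p=0.0275, T=0.673, ωT=2.012539, cosh=3.807971, sinh=3.674322; start (x,ẋ)=(0.079816, 0.246590) → end (x,ẋ)=(0.529705, 1.513842)
phase 3: p=0.4331, T=0.443, ωT=1.324747, cosh=2.013552, sinh=1.747682; start (x,ẋ)=(0.529705, 1.513842) → end (x,ẋ)=(1.512356, 3.553086)

x = 1.5124, ẋ = 3.5531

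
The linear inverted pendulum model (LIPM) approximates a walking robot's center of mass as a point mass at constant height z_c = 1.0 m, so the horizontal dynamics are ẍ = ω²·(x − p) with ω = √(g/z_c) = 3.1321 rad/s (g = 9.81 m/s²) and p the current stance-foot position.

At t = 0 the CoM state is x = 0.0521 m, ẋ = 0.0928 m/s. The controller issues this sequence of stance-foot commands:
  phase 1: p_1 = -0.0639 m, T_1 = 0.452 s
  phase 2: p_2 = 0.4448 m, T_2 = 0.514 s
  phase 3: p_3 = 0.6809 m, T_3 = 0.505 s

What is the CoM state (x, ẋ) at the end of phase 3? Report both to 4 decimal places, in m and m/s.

phase 1: p=-0.0639, T=0.452, ωT=1.415709, cosh=2.181080, sinh=1.938327; start (x,ẋ)=(0.052100, 0.092800) → end (x,ẋ)=(0.246535, 0.906644)
phase 2: p=0.4448, T=0.514, ωT=1.609899, cosh=2.601108, sinh=2.401200; start (x,ẋ)=(0.246535, 0.906644) → end (x,ẋ)=(0.624164, 0.867171)
phase 3: p=0.6809, T=0.505, ωT=1.581711, cosh=2.534445, sinh=2.328822; start (x,ẋ)=(0.624164, 0.867171) → end (x,ẋ)=(1.181876, 1.783958)

x = 1.1819, ẋ = 1.7840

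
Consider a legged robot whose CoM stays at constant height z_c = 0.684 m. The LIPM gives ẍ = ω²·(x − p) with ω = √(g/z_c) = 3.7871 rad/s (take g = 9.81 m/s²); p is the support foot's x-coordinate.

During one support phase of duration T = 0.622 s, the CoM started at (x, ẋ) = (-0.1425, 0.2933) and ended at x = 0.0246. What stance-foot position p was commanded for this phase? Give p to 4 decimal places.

p = -0.0875

ωT = 3.7871·0.622 = 2.355576; cosh(ωT) = 5.319521, sinh(ωT) = 5.224682
x(T) = p + (x₀−p)·cosh(ωT) + (ẋ₀/ω)·sinh(ωT) ⇒ p·(1 − cosh) = x(T) − x₀·cosh − (ẋ₀/ω)·sinh
numerator   = 0.0246 − (-0.1425)·5.319521 − (0.2933/3.7871)·5.224682 = 0.377995
denominator = 1 − 5.319521 = -4.319521
p = 0.377995 / -4.319521 = -0.0875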